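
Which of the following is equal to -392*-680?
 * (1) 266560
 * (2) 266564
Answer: 1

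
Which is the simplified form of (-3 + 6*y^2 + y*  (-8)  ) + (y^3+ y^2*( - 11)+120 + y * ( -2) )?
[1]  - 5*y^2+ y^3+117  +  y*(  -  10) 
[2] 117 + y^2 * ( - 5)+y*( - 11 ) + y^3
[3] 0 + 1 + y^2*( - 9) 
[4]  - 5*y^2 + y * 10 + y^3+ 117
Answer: 1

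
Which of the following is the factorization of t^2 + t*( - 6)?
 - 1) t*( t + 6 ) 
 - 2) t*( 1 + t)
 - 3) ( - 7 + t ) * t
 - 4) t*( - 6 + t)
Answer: 4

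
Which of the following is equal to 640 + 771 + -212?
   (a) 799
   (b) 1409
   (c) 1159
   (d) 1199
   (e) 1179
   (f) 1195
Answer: d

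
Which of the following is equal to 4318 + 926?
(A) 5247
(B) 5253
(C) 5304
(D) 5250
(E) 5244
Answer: E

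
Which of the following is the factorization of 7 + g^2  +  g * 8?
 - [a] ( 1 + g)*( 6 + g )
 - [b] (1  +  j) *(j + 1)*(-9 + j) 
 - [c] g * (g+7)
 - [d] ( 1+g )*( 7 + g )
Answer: d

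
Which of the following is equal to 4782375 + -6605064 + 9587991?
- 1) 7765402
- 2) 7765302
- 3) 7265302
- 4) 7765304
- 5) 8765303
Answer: 2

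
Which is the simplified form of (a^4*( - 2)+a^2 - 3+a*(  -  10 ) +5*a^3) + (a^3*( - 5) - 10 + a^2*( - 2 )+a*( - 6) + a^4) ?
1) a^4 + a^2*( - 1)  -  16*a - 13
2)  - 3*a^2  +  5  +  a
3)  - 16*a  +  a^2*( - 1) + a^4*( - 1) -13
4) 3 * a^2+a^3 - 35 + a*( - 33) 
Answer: 3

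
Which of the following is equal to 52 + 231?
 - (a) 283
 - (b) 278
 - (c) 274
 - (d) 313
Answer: a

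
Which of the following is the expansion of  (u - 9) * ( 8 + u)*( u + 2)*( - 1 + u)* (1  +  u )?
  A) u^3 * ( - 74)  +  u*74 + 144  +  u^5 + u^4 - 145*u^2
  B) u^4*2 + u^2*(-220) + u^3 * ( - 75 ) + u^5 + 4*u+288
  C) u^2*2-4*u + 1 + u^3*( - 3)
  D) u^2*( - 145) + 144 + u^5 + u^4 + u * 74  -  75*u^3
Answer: D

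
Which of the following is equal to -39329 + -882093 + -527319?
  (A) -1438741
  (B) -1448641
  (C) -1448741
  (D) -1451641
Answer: C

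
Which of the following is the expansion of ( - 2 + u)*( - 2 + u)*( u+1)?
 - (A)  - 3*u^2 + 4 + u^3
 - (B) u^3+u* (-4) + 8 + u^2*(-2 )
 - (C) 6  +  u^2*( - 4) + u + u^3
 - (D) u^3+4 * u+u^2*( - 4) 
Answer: A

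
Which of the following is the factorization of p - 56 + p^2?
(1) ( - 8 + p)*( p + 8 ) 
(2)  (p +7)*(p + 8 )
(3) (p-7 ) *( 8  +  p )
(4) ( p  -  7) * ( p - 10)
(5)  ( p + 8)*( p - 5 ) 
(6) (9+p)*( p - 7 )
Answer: 3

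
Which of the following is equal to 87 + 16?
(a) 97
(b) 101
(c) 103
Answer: c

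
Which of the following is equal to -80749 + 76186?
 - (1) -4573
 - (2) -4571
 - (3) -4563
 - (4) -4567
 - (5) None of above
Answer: 3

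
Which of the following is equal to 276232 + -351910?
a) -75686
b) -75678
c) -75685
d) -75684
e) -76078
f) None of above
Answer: b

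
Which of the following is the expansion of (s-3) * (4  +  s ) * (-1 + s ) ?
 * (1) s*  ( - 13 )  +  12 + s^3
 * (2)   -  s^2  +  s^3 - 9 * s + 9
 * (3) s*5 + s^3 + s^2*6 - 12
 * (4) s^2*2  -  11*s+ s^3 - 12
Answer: 1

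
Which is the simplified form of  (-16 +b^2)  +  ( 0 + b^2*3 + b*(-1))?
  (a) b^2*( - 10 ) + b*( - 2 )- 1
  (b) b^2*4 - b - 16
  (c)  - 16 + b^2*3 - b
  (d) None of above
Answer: b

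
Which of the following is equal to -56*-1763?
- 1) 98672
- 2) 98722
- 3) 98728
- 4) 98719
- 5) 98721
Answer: 3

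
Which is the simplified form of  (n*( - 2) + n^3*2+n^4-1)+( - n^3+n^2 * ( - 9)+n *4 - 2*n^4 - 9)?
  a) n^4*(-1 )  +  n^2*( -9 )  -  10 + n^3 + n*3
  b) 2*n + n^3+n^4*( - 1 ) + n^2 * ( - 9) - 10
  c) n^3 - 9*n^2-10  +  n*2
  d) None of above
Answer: b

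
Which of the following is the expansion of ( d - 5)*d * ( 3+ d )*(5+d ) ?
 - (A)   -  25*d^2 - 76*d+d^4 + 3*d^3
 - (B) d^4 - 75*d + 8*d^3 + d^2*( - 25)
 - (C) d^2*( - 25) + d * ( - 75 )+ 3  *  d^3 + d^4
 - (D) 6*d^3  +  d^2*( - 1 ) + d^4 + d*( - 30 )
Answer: C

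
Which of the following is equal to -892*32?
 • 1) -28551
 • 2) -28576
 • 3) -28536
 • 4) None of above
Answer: 4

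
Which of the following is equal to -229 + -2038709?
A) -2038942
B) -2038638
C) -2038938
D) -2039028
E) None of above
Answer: C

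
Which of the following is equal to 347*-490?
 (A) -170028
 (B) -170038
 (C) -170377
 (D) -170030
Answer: D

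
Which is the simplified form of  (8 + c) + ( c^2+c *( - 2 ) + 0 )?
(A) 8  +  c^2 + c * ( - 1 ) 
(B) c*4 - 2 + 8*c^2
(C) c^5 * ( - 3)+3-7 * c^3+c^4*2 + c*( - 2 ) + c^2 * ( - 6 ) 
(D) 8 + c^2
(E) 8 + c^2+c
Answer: A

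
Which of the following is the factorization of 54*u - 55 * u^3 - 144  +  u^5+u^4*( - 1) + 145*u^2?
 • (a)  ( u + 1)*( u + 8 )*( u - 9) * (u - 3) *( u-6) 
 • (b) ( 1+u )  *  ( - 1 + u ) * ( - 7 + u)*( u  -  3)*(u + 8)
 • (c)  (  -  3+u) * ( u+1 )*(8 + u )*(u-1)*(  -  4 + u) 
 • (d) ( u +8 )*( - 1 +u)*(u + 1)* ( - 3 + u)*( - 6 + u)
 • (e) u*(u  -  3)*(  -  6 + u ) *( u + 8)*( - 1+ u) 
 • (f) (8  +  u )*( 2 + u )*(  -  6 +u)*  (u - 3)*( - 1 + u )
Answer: d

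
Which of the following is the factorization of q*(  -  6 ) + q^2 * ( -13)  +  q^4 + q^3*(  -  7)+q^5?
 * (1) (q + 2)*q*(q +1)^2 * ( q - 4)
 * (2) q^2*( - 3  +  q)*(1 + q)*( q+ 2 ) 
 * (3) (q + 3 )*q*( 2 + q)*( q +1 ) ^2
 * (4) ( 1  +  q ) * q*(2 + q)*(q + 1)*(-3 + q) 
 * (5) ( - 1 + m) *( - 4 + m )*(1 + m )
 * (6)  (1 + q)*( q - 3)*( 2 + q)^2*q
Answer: 4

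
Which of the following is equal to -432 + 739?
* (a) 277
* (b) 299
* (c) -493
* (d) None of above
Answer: d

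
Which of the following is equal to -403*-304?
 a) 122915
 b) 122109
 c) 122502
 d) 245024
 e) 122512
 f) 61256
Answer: e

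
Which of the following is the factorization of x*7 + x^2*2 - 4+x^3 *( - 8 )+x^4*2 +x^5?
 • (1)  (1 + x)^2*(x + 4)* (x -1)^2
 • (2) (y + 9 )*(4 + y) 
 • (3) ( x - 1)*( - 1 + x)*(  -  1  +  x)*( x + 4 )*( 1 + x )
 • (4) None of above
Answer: 3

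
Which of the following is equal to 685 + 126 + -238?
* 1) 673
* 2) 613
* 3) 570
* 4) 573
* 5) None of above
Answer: 4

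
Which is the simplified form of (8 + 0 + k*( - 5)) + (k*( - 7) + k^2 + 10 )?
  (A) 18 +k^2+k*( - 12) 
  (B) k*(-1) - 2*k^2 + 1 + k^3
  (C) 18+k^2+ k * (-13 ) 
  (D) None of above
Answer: A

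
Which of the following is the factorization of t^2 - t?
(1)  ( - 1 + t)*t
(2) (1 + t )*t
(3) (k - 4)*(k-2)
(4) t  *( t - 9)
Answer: 1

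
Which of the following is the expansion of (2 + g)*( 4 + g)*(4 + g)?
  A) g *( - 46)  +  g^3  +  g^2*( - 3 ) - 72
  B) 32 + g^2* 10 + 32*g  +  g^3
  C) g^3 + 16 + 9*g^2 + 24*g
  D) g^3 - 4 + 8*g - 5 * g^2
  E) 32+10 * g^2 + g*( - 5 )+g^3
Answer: B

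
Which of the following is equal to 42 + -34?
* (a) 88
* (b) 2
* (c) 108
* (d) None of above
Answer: d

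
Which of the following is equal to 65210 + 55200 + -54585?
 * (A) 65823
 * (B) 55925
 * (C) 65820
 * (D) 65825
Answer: D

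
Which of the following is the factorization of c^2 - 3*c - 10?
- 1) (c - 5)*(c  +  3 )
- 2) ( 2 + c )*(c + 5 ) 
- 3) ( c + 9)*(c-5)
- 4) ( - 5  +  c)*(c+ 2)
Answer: 4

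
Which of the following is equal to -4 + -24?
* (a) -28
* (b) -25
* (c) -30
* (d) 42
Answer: a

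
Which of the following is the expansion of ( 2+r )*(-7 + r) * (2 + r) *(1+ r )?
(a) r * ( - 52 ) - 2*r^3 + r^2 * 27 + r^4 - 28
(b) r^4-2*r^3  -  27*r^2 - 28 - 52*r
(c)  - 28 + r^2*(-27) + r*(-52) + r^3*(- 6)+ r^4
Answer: b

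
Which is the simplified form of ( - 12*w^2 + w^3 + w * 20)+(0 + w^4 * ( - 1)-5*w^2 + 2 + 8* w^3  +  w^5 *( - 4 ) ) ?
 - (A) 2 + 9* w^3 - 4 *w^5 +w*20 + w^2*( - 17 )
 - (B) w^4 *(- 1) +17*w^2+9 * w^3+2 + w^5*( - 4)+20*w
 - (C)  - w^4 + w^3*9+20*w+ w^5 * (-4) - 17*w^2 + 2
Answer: C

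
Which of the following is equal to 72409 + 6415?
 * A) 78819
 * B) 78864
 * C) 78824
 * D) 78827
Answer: C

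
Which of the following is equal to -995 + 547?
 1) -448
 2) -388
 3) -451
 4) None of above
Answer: 1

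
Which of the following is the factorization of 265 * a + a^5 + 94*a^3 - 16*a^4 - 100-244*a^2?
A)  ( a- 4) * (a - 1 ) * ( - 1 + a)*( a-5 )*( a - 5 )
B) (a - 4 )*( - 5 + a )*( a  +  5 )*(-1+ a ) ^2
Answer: A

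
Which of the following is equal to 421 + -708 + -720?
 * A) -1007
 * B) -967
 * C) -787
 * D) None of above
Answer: A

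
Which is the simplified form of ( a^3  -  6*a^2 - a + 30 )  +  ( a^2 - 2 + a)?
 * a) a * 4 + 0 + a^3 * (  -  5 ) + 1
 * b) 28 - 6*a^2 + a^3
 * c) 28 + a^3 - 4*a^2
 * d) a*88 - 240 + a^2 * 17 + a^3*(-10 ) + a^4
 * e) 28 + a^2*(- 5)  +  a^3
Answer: e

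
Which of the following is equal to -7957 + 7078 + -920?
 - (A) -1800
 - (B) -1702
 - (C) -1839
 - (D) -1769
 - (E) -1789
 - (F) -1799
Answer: F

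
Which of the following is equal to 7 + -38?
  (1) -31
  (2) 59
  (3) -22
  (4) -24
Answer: 1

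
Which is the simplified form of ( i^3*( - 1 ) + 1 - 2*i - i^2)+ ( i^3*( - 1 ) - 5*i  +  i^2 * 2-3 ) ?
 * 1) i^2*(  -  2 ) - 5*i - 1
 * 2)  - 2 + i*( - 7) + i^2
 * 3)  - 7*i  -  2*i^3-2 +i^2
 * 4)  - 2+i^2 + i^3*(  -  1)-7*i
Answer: 3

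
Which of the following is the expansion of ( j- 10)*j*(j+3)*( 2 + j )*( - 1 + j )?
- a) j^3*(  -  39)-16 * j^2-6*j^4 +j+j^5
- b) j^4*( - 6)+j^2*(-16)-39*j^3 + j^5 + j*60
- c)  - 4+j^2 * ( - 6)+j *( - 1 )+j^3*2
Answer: b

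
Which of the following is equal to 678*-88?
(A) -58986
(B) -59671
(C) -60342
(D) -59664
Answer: D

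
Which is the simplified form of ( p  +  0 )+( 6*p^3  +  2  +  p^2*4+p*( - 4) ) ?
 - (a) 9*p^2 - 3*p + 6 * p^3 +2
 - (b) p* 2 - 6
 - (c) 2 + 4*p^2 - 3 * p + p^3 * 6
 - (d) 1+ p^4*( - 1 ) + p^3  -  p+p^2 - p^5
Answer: c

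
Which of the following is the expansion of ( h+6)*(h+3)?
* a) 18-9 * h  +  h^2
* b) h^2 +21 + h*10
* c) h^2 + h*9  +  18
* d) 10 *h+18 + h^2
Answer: c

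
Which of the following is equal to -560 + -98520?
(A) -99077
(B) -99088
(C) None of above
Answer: C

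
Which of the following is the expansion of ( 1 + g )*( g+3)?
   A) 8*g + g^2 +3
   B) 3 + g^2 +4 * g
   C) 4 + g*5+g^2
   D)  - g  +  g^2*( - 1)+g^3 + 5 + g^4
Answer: B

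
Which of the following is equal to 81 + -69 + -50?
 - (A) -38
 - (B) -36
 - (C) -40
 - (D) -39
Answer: A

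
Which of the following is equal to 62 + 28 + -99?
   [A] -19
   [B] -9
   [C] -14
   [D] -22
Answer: B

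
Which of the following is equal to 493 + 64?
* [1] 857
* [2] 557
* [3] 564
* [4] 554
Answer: 2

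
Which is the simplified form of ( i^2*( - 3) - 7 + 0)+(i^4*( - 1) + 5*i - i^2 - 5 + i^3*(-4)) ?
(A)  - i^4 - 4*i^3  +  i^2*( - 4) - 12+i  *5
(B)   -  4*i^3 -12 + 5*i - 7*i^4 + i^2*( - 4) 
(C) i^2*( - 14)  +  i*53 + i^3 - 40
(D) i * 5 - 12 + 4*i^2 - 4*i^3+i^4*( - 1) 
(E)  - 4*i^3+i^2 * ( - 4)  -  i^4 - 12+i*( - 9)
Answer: A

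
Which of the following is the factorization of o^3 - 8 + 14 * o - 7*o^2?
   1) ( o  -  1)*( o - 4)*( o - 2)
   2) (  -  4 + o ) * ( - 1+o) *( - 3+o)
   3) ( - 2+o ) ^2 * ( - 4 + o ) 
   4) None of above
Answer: 1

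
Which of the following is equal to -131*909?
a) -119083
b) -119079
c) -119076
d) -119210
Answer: b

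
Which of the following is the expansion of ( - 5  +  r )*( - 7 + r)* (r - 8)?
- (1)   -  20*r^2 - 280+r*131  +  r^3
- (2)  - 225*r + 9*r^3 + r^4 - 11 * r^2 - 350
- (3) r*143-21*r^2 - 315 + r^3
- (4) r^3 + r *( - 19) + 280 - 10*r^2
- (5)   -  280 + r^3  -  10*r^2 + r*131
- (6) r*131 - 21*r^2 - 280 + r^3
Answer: 1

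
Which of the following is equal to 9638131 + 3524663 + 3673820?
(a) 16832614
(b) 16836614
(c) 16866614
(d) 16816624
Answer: b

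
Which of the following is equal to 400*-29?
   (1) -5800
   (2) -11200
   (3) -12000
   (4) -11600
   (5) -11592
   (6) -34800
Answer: 4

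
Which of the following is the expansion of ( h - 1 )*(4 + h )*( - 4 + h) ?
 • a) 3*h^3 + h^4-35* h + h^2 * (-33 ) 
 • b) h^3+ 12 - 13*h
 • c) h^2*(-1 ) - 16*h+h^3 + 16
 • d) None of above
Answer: c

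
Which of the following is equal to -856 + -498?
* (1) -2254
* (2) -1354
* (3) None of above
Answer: 2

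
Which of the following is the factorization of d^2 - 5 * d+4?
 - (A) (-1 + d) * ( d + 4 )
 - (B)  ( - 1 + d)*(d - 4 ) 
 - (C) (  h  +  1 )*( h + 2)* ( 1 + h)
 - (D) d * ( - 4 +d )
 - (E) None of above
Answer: B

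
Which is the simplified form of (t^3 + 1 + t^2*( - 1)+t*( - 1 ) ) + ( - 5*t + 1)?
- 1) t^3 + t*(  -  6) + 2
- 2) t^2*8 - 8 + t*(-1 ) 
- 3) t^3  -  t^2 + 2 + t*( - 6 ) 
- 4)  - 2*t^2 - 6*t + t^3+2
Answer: 3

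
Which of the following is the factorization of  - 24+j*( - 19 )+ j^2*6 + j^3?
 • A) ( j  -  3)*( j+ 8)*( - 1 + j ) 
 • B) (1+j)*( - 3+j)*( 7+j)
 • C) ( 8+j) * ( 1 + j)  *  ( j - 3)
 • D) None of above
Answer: C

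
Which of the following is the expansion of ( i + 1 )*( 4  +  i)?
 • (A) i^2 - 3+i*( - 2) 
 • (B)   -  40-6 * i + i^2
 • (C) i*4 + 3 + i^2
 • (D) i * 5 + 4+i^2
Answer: D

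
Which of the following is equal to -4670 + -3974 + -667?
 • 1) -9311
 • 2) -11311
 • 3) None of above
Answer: 1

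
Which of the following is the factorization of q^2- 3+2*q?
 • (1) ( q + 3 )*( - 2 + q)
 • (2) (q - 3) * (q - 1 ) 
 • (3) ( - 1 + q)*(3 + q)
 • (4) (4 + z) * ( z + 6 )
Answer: 3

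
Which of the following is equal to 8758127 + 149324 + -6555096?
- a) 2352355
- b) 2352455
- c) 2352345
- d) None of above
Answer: a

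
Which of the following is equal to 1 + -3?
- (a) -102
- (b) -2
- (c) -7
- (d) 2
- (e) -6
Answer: b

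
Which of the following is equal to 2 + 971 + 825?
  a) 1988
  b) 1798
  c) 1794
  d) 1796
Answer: b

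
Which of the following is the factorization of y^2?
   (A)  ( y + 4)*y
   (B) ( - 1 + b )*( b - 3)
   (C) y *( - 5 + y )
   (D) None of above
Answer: D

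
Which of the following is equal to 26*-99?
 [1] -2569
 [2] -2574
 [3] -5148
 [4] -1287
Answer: 2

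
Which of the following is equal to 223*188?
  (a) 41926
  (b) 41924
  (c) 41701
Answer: b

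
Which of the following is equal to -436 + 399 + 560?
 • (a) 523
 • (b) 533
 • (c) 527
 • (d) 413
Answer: a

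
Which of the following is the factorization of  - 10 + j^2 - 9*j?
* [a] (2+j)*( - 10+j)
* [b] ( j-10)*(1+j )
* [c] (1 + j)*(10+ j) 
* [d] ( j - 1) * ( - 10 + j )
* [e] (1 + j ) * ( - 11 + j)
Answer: b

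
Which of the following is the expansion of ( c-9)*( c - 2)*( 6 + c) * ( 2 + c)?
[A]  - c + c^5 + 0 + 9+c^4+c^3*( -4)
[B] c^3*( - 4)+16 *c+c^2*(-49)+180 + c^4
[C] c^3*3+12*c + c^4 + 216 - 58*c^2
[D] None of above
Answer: D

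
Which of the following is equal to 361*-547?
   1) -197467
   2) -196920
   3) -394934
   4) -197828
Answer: 1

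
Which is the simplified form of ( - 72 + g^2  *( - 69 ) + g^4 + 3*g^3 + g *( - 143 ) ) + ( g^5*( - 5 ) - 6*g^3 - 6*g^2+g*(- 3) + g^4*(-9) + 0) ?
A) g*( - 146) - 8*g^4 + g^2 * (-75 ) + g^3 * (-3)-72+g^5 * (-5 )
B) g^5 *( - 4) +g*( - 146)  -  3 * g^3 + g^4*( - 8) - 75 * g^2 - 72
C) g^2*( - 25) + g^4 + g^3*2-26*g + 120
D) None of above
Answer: A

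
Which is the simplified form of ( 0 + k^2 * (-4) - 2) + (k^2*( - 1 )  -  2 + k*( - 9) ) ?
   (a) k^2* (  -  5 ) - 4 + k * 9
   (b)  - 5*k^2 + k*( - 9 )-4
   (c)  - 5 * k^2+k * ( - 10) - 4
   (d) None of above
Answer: b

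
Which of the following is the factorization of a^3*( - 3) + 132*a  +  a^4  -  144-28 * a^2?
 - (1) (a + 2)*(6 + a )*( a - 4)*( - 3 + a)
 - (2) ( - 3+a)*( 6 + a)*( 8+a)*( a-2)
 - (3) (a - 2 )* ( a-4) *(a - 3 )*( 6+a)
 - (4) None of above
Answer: 3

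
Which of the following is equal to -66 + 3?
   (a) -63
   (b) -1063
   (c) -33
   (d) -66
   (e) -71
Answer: a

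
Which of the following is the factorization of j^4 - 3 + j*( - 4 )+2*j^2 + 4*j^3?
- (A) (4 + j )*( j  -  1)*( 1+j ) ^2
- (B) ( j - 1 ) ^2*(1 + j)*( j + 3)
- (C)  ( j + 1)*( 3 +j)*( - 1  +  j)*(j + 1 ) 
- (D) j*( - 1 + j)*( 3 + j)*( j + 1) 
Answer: C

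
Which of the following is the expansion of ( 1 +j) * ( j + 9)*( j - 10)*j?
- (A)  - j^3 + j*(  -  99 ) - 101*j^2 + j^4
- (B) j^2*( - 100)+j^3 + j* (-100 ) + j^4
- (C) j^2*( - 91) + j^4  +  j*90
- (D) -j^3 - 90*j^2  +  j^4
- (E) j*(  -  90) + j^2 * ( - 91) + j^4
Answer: E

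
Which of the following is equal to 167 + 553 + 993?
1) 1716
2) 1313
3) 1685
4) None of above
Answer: 4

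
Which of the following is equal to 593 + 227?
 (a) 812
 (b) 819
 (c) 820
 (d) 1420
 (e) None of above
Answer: c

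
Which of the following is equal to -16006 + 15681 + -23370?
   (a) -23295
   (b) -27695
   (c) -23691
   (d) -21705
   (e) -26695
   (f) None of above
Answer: f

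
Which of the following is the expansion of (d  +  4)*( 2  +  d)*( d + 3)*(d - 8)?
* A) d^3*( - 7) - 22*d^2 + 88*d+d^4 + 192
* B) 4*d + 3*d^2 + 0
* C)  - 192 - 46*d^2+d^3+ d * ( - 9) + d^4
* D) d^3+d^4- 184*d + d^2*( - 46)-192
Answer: D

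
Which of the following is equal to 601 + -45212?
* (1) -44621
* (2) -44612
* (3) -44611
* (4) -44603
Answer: 3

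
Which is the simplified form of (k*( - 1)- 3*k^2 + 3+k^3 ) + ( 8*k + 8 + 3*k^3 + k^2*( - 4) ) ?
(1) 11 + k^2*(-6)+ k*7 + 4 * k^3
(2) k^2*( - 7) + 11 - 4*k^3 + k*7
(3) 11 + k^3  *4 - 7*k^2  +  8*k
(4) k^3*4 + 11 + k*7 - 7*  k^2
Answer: 4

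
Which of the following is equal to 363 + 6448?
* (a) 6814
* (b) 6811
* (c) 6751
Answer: b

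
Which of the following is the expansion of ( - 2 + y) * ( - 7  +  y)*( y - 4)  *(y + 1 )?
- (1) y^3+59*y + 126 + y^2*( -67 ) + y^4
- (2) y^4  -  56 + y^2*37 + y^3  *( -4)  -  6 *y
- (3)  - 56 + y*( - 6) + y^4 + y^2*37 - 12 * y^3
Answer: 3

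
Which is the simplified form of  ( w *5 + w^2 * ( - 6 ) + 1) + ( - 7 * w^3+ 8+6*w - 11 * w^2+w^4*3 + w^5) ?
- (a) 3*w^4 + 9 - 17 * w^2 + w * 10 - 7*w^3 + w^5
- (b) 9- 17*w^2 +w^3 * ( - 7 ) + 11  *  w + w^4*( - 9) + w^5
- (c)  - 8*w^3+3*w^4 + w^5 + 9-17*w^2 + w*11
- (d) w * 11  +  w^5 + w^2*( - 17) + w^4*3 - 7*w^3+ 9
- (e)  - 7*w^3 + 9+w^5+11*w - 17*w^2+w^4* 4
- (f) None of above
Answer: d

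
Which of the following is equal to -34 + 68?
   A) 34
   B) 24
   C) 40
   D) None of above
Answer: A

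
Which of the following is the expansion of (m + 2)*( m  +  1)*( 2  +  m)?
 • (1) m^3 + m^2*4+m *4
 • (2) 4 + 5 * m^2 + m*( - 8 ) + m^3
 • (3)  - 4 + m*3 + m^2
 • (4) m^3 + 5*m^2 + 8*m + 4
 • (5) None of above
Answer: 4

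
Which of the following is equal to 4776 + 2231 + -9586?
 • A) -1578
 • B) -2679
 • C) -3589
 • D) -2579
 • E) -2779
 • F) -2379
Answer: D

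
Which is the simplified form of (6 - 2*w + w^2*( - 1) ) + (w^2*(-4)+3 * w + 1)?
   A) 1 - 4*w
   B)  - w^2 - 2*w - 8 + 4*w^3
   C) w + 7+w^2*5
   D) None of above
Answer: D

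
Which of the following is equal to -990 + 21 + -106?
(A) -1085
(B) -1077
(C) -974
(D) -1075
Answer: D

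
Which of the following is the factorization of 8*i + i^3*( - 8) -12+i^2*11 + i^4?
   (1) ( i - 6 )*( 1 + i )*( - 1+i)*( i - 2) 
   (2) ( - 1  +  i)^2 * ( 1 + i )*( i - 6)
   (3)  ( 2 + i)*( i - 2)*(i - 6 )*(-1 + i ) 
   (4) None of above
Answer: 1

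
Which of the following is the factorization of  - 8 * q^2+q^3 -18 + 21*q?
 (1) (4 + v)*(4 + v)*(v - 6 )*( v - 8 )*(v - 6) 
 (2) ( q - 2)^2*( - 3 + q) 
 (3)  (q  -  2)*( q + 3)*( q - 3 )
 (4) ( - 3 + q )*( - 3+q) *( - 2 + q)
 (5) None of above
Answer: 4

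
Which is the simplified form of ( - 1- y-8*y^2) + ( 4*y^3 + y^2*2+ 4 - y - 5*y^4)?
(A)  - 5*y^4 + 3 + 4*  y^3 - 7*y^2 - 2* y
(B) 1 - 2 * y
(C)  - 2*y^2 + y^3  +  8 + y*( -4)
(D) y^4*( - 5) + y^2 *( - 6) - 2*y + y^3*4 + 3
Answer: D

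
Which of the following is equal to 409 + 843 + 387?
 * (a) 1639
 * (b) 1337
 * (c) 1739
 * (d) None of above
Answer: a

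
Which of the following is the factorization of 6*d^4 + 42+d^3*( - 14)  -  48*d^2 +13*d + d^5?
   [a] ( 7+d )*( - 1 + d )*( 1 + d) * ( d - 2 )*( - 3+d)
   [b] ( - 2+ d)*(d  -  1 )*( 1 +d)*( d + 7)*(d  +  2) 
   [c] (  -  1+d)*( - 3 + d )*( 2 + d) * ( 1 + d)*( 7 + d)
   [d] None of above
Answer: c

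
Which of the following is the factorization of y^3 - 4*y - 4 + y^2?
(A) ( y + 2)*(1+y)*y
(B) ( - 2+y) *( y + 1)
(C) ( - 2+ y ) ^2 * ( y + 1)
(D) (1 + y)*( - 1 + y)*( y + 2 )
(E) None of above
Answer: E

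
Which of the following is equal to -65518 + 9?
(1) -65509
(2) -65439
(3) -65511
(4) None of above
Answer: 1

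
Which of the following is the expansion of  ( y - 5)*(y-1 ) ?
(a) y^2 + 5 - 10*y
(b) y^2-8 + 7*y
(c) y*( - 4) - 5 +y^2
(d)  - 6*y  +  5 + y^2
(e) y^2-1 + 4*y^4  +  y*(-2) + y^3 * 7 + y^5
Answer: d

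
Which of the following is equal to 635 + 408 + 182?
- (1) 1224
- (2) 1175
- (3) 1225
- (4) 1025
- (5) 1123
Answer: 3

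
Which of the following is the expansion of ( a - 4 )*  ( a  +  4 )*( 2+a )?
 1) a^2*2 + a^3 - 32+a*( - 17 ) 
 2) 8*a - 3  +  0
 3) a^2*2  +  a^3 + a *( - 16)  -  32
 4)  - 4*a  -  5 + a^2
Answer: 3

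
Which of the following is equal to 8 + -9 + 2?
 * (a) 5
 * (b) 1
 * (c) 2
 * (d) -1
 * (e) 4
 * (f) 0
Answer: b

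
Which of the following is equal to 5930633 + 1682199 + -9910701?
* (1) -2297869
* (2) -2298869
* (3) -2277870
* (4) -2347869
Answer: 1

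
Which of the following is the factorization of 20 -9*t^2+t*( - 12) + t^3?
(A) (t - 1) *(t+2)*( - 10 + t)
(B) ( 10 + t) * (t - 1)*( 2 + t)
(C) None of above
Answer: A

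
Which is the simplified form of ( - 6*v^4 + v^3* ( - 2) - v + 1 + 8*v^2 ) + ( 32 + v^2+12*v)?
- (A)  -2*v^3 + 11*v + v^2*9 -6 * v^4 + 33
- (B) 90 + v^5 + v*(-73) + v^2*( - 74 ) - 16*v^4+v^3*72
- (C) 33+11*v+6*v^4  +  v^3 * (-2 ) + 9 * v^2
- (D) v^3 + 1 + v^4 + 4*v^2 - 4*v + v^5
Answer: A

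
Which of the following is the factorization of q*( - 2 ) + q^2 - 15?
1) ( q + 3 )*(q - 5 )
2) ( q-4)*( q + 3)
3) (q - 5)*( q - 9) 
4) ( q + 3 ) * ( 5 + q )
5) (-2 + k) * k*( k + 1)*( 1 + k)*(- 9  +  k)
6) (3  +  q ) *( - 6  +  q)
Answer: 1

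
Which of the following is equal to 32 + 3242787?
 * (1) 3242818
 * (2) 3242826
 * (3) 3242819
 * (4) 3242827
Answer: 3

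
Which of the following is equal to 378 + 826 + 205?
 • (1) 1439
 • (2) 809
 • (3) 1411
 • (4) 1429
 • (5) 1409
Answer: 5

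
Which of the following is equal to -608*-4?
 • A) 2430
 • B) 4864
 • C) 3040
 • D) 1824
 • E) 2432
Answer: E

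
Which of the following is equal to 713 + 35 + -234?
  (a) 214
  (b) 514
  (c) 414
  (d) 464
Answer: b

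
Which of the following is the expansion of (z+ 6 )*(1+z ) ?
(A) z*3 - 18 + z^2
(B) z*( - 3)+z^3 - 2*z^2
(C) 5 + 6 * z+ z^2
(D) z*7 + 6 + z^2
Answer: D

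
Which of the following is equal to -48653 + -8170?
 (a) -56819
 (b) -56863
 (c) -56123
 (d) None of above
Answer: d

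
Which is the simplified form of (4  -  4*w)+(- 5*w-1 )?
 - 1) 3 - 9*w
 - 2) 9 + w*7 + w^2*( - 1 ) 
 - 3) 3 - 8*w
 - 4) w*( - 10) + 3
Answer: 1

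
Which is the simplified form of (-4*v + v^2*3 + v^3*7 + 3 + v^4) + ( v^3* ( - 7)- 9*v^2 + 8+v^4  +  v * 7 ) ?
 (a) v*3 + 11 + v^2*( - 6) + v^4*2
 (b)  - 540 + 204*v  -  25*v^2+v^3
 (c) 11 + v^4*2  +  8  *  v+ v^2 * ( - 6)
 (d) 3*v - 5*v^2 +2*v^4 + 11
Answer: a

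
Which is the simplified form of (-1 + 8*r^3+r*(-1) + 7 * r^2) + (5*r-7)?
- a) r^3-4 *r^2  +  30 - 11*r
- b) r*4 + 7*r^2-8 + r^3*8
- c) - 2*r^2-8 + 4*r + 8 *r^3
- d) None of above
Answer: b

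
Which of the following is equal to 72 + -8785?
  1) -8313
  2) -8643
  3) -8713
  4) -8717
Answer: 3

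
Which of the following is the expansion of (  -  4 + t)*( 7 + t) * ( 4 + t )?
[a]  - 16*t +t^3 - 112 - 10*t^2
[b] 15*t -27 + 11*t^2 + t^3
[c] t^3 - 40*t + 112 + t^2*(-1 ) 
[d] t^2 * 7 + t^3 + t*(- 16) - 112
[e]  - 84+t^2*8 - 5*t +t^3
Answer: d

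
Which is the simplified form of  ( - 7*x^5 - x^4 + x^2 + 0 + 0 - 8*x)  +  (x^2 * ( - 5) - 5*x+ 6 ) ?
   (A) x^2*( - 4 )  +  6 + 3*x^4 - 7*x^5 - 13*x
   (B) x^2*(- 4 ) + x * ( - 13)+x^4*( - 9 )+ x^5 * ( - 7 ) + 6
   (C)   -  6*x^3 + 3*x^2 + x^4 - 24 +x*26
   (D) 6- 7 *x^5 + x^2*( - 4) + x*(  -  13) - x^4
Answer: D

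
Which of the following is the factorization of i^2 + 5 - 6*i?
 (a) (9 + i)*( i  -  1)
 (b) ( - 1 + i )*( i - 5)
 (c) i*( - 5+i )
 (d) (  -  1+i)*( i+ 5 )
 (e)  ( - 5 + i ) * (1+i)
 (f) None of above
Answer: b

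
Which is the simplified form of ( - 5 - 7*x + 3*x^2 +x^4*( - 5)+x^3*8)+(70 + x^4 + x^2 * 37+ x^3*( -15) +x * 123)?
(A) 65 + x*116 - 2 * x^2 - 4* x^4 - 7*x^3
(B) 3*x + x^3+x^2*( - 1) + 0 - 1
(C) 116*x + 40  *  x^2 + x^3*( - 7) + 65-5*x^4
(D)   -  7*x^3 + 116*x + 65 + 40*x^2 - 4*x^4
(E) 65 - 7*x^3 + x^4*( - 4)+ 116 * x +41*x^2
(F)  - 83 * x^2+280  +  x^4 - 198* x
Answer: D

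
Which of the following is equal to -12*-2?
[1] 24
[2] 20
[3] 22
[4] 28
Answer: 1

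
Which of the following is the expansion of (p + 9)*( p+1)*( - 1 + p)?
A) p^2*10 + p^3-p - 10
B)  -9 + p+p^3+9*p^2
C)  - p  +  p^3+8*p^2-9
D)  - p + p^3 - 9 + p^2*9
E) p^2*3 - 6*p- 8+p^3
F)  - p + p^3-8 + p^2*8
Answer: D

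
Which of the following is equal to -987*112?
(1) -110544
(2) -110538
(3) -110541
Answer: 1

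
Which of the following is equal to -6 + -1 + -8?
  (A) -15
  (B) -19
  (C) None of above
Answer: A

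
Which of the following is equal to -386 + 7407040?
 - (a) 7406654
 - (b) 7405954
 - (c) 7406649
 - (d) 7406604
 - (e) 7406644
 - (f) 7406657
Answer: a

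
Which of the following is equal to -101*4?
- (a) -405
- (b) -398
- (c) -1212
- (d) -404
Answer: d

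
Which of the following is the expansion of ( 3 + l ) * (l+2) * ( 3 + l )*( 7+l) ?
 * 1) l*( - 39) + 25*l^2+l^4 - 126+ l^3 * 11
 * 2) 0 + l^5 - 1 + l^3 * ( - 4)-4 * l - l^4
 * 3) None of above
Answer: 3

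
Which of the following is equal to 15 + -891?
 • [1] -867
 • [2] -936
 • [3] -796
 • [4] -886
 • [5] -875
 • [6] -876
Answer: 6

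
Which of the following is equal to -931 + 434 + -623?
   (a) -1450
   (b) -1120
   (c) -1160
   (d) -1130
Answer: b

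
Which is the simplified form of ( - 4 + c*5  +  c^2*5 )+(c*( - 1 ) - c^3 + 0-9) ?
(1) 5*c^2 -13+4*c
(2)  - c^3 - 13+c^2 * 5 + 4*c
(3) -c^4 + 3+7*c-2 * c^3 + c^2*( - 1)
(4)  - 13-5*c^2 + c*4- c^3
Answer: 2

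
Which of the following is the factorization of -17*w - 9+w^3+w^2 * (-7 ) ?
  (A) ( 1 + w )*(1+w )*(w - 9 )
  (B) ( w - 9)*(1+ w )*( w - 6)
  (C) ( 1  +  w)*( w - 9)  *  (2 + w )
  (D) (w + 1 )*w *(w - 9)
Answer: A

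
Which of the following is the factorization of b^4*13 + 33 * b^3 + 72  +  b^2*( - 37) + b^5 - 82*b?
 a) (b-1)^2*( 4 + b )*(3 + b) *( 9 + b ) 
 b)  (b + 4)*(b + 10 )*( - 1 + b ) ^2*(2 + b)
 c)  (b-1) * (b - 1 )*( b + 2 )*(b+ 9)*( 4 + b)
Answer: c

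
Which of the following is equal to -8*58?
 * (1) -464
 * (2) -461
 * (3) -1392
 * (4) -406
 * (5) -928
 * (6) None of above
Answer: 1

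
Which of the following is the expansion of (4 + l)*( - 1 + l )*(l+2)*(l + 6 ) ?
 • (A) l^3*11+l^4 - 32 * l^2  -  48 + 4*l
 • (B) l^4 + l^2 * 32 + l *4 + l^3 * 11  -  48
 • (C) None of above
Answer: B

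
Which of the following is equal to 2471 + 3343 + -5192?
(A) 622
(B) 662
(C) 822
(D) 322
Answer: A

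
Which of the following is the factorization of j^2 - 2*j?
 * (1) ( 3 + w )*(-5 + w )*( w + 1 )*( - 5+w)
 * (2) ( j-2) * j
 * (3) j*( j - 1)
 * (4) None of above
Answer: 2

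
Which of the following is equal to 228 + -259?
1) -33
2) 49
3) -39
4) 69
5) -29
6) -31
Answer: 6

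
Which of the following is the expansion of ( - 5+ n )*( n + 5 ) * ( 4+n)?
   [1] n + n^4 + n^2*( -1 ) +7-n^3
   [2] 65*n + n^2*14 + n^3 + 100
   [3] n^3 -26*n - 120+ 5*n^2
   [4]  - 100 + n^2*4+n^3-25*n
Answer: 4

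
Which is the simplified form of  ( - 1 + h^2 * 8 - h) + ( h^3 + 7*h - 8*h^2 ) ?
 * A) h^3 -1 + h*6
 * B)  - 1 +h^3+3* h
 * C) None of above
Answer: A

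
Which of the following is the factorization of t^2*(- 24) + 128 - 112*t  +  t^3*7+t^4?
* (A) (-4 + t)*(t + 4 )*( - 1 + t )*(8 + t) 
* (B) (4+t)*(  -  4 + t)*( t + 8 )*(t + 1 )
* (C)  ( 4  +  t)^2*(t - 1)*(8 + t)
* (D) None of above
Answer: A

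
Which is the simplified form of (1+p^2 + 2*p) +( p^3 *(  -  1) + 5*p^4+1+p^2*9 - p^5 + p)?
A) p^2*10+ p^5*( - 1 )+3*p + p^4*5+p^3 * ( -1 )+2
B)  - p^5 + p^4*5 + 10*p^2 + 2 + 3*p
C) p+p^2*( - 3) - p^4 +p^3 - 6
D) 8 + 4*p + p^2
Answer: A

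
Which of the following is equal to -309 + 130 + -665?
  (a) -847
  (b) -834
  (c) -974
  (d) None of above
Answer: d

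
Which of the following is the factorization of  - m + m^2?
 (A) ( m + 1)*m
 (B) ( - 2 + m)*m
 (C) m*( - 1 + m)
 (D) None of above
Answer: C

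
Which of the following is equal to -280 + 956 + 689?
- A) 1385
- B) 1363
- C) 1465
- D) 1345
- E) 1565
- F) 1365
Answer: F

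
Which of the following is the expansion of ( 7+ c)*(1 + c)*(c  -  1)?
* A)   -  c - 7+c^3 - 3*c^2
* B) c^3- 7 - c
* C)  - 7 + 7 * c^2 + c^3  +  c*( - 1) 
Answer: C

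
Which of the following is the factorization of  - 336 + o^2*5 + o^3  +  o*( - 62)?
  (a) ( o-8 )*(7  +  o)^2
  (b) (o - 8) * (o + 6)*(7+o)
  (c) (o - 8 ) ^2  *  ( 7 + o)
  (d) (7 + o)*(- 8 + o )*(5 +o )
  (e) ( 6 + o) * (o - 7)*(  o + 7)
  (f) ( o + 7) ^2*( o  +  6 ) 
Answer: b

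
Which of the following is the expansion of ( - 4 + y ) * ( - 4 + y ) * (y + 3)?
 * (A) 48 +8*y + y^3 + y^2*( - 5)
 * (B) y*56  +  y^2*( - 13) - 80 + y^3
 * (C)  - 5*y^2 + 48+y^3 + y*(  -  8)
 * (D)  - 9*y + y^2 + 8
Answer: C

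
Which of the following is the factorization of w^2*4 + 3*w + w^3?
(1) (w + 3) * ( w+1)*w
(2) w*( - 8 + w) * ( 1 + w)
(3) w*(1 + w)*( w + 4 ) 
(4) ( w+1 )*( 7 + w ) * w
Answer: 1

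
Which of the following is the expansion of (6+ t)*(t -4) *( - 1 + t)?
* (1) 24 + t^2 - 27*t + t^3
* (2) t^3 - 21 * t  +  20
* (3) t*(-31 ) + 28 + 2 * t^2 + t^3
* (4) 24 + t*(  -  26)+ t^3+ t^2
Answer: 4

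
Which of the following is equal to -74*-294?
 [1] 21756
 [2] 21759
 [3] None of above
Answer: 1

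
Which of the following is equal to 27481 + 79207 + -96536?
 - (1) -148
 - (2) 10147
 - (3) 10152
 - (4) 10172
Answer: 3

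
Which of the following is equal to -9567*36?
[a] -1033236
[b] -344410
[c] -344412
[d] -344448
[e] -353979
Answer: c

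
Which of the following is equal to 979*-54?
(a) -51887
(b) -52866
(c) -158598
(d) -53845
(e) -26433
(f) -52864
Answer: b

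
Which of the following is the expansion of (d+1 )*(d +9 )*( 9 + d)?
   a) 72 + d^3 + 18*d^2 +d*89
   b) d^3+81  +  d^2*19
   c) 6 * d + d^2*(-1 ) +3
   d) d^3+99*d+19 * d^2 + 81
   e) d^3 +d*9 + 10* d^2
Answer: d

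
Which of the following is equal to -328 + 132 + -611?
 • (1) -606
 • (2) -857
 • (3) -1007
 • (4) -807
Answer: 4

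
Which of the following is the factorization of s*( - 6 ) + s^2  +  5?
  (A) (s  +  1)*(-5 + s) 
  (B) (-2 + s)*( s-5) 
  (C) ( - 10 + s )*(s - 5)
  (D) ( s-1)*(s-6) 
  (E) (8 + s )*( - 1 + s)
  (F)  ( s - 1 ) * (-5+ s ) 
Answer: F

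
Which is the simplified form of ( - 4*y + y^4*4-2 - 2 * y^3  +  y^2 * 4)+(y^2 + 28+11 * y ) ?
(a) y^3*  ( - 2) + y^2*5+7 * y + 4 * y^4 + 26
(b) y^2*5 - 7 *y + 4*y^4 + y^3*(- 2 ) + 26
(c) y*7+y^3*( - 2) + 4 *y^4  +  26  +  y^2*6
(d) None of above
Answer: a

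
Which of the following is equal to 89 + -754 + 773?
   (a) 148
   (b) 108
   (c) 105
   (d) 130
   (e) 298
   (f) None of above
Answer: b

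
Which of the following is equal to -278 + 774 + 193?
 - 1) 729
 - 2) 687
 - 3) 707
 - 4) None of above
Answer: 4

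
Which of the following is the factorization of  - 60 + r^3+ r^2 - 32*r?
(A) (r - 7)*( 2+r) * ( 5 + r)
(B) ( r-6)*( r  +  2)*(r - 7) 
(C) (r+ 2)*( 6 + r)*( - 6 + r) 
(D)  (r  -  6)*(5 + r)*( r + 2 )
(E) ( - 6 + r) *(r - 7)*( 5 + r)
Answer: D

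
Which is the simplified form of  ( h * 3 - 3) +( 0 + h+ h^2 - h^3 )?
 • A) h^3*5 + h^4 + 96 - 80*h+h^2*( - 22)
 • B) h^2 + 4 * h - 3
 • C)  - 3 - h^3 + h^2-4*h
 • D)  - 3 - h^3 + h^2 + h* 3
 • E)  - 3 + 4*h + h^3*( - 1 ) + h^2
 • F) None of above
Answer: E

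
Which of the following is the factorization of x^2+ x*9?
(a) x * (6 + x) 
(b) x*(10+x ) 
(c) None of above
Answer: c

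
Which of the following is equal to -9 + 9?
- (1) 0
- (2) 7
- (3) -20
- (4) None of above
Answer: 1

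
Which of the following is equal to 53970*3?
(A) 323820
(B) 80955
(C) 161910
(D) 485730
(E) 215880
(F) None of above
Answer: C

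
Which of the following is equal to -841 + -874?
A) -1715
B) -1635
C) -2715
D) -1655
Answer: A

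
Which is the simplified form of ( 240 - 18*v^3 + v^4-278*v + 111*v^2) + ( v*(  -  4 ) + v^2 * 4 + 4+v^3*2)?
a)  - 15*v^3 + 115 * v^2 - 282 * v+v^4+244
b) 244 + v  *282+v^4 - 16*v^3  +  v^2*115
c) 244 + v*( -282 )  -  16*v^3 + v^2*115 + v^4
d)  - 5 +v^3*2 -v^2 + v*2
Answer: c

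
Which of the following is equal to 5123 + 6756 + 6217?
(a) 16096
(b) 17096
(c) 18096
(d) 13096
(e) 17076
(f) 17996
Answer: c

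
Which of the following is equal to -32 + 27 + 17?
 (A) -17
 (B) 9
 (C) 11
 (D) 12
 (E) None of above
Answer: D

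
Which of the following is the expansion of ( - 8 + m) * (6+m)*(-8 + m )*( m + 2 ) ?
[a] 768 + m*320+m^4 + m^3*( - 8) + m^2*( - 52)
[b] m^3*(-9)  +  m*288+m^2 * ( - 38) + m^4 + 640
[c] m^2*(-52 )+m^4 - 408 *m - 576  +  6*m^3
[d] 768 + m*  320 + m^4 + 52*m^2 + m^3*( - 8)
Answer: a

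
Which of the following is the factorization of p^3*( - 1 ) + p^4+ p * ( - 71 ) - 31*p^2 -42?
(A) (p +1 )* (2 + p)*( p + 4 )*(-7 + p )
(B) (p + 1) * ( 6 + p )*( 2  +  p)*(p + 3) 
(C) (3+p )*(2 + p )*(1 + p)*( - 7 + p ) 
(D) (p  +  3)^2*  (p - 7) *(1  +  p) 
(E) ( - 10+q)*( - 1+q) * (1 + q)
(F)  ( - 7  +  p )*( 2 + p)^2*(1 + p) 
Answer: C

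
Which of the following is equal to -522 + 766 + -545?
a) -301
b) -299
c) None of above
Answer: a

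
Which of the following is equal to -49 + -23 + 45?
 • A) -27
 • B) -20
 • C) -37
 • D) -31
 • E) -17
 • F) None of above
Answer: A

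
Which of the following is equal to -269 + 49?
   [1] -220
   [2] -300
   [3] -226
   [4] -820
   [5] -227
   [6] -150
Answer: 1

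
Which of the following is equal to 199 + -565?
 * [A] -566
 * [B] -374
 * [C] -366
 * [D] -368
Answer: C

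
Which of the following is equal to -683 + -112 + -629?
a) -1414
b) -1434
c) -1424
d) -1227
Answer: c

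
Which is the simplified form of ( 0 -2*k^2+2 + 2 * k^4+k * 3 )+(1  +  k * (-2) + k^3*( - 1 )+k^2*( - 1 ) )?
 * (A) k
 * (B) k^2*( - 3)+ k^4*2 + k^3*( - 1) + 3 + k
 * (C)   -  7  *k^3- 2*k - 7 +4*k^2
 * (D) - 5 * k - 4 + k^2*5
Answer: B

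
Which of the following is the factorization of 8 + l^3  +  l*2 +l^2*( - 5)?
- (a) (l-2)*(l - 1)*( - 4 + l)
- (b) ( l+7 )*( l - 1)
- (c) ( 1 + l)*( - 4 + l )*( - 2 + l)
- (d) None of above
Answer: c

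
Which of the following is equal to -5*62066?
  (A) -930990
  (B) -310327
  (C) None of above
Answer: C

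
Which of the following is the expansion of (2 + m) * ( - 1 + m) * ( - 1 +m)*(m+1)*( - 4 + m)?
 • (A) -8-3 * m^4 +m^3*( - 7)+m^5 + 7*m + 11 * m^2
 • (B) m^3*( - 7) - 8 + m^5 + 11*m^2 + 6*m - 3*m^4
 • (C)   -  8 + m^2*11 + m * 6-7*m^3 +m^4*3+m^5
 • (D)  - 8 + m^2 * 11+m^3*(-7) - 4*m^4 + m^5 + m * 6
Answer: B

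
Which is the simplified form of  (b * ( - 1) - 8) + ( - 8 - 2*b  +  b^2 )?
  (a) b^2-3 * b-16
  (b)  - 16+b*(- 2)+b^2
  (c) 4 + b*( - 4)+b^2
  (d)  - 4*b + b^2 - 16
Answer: a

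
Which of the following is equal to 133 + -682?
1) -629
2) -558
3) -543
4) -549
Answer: 4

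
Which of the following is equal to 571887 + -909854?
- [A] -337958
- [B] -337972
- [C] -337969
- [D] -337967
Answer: D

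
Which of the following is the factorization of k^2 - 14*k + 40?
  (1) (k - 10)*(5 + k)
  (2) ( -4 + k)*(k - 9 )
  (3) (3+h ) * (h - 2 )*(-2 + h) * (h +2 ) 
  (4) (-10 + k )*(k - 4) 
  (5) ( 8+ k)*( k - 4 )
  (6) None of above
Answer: 4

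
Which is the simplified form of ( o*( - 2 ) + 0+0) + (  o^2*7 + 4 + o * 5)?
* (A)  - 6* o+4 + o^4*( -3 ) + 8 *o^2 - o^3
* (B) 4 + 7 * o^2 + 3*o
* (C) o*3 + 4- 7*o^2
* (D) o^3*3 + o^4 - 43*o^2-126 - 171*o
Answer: B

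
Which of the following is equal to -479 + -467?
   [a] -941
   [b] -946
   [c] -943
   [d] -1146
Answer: b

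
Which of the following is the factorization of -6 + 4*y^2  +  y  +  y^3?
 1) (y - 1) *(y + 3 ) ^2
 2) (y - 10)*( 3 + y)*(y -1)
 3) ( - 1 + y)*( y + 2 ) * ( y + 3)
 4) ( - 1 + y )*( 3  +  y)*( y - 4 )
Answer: 3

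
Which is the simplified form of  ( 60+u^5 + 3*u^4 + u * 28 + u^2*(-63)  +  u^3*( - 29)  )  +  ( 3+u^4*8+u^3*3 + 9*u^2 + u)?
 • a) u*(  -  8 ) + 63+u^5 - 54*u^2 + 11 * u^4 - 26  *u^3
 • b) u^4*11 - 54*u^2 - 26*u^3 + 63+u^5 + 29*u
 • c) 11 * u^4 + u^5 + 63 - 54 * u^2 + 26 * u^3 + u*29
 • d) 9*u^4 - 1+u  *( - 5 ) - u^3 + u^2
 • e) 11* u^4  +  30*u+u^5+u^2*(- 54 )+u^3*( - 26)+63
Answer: b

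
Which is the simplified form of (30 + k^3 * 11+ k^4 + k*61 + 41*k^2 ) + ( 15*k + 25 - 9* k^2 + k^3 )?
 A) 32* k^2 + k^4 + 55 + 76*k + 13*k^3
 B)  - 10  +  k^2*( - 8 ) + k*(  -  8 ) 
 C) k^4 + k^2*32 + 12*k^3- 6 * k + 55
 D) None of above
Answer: D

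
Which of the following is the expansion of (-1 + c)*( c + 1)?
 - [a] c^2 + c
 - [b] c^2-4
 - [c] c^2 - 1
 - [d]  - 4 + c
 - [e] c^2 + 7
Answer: c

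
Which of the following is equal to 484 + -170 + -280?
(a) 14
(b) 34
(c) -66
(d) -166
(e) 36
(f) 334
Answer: b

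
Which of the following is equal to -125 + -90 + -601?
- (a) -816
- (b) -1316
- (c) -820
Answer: a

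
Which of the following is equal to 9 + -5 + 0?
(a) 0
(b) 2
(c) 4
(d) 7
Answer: c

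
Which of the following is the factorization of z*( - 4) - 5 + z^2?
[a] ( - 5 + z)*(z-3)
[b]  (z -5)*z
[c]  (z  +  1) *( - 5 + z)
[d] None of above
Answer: c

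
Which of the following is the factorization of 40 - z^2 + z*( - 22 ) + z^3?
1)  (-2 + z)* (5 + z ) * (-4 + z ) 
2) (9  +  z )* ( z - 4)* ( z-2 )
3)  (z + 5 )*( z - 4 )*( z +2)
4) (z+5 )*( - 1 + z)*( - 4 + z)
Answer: 1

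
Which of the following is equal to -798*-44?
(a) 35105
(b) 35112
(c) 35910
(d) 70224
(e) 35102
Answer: b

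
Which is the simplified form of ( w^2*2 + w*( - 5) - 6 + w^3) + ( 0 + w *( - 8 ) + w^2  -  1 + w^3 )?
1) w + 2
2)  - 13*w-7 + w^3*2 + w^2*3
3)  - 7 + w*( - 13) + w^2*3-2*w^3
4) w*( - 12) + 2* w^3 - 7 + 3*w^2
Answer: 2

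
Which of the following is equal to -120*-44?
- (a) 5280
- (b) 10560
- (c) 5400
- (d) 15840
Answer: a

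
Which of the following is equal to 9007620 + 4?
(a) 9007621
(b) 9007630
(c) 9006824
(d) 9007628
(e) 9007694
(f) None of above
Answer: f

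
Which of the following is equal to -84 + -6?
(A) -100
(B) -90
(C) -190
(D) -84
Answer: B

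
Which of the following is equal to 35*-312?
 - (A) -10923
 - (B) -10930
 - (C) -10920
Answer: C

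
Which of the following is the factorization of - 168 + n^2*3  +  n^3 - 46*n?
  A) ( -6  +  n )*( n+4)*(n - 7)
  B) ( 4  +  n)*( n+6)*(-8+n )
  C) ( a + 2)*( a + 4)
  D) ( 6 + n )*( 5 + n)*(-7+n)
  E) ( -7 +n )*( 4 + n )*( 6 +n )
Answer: E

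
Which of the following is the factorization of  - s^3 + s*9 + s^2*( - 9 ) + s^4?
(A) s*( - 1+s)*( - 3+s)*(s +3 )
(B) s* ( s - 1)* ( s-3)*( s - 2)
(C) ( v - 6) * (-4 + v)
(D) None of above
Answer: A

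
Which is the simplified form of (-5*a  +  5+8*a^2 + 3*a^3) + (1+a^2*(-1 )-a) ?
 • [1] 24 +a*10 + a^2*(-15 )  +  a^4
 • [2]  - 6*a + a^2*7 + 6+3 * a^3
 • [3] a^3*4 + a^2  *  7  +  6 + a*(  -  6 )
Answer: 2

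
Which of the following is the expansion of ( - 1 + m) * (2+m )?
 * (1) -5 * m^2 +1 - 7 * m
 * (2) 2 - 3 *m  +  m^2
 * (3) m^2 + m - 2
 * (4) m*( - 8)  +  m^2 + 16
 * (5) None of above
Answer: 3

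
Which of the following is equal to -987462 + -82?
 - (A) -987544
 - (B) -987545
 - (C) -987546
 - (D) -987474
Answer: A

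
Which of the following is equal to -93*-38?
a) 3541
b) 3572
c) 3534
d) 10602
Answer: c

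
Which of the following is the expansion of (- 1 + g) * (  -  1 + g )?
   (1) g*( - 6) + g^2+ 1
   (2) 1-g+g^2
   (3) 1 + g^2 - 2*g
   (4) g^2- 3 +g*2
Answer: 3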